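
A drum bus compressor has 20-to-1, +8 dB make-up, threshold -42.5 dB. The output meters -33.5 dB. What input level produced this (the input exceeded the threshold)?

-22.5 dB

Stripping the +8 dB make-up gives -41.5 dB at the gain stage.
The compressed level sits -41.5 − (-42.5) = 1 dB over threshold.
Undo the ratio: input overshoot = 1 × 20 = 20 dB, giving input = -22.5 dB.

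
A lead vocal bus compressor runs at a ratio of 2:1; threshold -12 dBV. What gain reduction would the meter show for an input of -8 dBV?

2 dB

The signal is 4 dB above threshold.
At 2:1, output sits 4/2 = 2 dB above threshold.
GR = overshoot in − overshoot out = 4 − 2 = 2 dB.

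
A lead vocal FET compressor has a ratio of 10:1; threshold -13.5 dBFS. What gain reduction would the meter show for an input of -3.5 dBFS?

The signal is 10 dB above threshold.
After 10:1 compression the overshoot becomes 10/10 = 1 dB.
GR = overshoot in − overshoot out = 10 − 1 = 9 dB.

9 dB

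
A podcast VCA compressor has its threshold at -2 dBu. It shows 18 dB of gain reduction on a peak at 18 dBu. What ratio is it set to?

10:1

Input overshoot = 18 − (-2) = 20 dB.
Output overshoot = 20 − 18 = 2 dB.
Ratio = input overshoot / output overshoot = 20 / 2 = 10.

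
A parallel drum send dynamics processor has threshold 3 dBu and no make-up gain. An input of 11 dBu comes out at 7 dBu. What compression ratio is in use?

Input overshoot = 11 − 3 = 8 dB; output overshoot = 7 − 3 = 4 dB.
Ratio = 8 / 4 = 2.

2:1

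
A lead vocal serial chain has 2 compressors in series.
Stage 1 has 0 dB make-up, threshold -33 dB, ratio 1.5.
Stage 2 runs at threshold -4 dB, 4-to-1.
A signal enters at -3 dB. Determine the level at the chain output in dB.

-13 dB

Stage 1: overshoot 30 dB → 30/1.5 = 20 dB → -13 dB.
Stage 2: -13 dB is at or below the -4 dB threshold — no compression; output -13 dB.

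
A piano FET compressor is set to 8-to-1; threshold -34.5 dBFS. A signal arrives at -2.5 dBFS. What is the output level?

Overshoot: -2.5 − (-34.5) = 32 dB.
The 32 dB excess becomes 4 dB after 8:1 reduction.
So the level is -34.5 + 4 = -30.5 dBFS.

-30.5 dBFS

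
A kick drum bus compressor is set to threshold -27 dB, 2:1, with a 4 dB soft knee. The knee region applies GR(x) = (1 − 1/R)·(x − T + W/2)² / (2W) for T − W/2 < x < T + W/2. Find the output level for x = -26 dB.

x − T + W/2 = -26 − (-27) + 2 = 3.
GR = (1 − 1/2) × 3² / 8 = 0.5 × 9 / 8 = 0.5625 dB.
Output = -26 − 0.5625 = -26.5625 dB.

-26.5625 dB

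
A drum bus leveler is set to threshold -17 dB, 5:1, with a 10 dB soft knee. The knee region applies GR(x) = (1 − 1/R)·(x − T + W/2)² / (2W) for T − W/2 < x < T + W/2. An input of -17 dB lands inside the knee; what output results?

-18 dB

x − T + W/2 = -17 − (-17) + 5 = 5.
GR = (1 − 1/5) × 5² / 20 = 0.8 × 25 / 20 = 1 dB.
Output = -17 − 1 = -18 dB.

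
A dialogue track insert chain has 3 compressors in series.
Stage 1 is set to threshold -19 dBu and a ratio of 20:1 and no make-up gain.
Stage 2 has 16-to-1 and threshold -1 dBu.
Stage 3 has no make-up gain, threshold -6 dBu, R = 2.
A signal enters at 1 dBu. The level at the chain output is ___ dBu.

Stage 1: 1 dBu is 20 dB over -19 dBu; at 20:1 that becomes 1 dB over, giving -18 dBu.
Stage 2: -18 dBu is at or below the -1 dBu threshold — no compression; output -18 dBu.
Stage 3: below threshold (-18 ≤ -6); passes unchanged; output -18 dBu.

-18 dBu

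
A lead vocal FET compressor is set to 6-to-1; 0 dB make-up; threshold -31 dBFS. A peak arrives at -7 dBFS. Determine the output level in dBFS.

-7 dBFS sits 24 dB over threshold.
The 24 dB excess becomes 4 dB after 6:1 reduction.
Output = -31 + 4 = -27 dBFS.

-27 dBFS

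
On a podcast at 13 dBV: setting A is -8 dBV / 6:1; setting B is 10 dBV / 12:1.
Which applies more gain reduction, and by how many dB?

A: 21 dB over, compressed to 3.5 dB over, so 17.5 dB of GR.
B: 3 dB over, compressed to 0.25 dB over, so 2.75 dB of GR.
Difference: 14.75 dB in favour of A.

A, by 14.75 dB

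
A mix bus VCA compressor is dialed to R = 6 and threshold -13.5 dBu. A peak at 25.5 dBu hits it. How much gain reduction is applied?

The signal is 39 dB above threshold.
A 6:1 ratio leaves 6.5 dB of that excess.
Gain reduction = 39 − 6.5 = 32.5 dB.

32.5 dB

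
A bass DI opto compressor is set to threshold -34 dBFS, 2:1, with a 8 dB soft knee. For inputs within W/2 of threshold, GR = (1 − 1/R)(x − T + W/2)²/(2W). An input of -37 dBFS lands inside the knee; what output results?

-37.03125 dBFS

x − T + W/2 = -37 − (-34) + 4 = 1.
GR = (1 − 1/2) × 1² / 16 = 0.5 × 1 / 16 = 0.03125 dB.
Output = -37 − 0.03125 = -37.03125 dBFS.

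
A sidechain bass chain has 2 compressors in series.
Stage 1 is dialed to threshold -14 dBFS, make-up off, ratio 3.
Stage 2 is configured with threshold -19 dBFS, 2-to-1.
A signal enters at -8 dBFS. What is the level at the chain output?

-15.5 dBFS

Stage 1: overshoot 6 dB → 6/3 = 2 dB → -12 dBFS.
Stage 2: overshoot 7 dB → 7/2 = 3.5 dB → -15.5 dBFS.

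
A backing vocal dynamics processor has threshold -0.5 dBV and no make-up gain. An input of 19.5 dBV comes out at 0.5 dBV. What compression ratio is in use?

20:1

Input overshoot = 19.5 − (-0.5) = 20 dB; output overshoot = 0.5 − (-0.5) = 1 dB.
Ratio = 20 / 1 = 20.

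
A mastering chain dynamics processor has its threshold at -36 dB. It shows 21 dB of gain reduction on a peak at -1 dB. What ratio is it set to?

Input overshoot = -1 − (-36) = 35 dB.
Output overshoot = 35 − 21 = 14 dB.
Ratio = input overshoot / output overshoot = 35 / 14 = 2.5.

2.5:1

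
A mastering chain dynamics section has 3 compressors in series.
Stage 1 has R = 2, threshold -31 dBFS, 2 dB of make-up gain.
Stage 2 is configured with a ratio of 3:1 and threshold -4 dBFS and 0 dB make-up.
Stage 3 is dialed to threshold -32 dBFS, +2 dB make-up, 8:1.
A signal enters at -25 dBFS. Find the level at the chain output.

Stage 1: 6 dB above -31 dBFS, reduced 2:1 to 3 dB above → -28 dBFS; +2 dB make-up → -26 dBFS.
Stage 2: -26 dBFS is at or below the -4 dBFS threshold — no compression; output -26 dBFS.
Stage 3: overshoot 6 dB → 6/8 = 0.75 dB → -31.25 dBFS; +2 dB make-up → -29.25 dBFS.

-29.25 dBFS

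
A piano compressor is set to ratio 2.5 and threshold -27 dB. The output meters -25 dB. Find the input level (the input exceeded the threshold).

That's 2 dB above the -27 dB threshold.
Undo the ratio: input overshoot = 2 × 2.5 = 5 dB, giving input = -22 dB.

-22 dB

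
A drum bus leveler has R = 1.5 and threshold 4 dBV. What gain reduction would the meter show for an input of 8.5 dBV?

1.5 dB

The signal is 4.5 dB above threshold.
After 1.5:1 compression the overshoot becomes 4.5/1.5 = 3 dB.
So the signal is attenuated by 4.5 − 3 = 1.5 dB.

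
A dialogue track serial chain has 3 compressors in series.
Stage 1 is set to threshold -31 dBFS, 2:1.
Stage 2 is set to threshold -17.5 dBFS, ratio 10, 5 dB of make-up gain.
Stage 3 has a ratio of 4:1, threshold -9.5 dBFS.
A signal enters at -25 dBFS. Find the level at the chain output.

-23 dBFS

Stage 1: -25 dBFS is 6 dB over -31 dBFS; at 2:1 that becomes 3 dB over, giving -28 dBFS.
Stage 2: -28 dBFS ≤ -17.5 dBFS, so stage 2 doesn't engage; make-up brings it to -23 dBFS.
Stage 3: -23 dBFS is at or below the -9.5 dBFS threshold — no compression; output -23 dBFS.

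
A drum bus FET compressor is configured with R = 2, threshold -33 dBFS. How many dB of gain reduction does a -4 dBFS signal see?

14.5 dB

The signal is 29 dB above threshold.
After 2:1 compression the overshoot becomes 29/2 = 14.5 dB.
Gain reduction = 29 − 14.5 = 14.5 dB.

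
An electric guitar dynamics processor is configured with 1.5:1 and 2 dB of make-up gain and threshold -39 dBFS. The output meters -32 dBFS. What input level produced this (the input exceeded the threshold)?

Before make-up, the level was -32 − 2 = -34 dBFS.
That's 5 dB above the -39 dBFS threshold.
Before 1.5:1 compression the overshoot was 5 × 1.5 = 7.5 dB, so input = -39 + 7.5 = -31.5 dBFS.

-31.5 dBFS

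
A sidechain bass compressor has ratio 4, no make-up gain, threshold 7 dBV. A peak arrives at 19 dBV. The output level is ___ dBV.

10 dBV

19 dBV sits 12 dB over threshold.
4:1 compression reduces that to 12/4 = 3 dB over.
So the level is 7 + 3 = 10 dBV.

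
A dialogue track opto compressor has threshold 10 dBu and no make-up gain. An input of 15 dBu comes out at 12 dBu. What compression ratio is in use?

Input overshoot = 15 − 10 = 5 dB; output overshoot = 12 − 10 = 2 dB.
Ratio = 5 / 2 = 2.5.

2.5:1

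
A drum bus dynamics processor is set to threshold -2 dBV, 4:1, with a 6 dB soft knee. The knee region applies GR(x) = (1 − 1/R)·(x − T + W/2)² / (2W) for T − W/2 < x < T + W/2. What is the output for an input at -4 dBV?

-4.0625 dBV

x − T + W/2 = -4 − (-2) + 3 = 1.
GR = (1 − 1/4) × 1² / 12 = 0.75 × 1 / 12 = 0.0625 dB.
Output = -4 − 0.0625 = -4.0625 dBV.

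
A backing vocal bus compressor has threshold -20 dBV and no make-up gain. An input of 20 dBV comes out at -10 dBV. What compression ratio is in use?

Input overshoot = 20 − (-20) = 40 dB; output overshoot = -10 − (-20) = 10 dB.
Ratio = 40 / 10 = 4.

4:1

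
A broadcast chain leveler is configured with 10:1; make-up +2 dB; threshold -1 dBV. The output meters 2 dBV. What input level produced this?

9 dBV

Stripping the +2 dB make-up gives 0 dBV at the gain stage.
Post-compression overshoot = 0 − (-1) = 1 dB.
Undo the ratio: input overshoot = 1 × 10 = 10 dB, giving input = 9 dBV.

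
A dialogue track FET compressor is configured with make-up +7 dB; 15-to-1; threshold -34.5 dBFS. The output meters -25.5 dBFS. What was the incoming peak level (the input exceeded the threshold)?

-4.5 dBFS

Remove make-up: -25.5 − 7 = -32.5 dBFS.
Post-compression overshoot = -32.5 − (-34.5) = 2 dB.
Before 15:1 compression the overshoot was 2 × 15 = 30 dB, so input = -34.5 + 30 = -4.5 dBFS.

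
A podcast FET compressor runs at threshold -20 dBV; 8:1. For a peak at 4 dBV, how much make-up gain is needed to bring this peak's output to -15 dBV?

2 dB

The peak compresses to -20 + 24/8 = -17 dBV.
To reach -15 dBV requires -15 − (-17) = 2 dB of make-up.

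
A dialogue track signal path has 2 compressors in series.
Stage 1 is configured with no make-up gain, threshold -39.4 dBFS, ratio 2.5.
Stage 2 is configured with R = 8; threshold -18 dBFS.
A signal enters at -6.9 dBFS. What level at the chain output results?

Stage 1: overshoot 32.5 dB → 32.5/2.5 = 13 dB → -26.4 dBFS.
Stage 2: below threshold (-26.4 ≤ -18); passes unchanged; output -26.4 dBFS.

-26.4 dBFS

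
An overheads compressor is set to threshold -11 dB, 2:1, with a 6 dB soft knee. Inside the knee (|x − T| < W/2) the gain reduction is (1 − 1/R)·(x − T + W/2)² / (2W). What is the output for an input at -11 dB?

x − T + W/2 = -11 − (-11) + 3 = 3.
GR = (1 − 1/2) × 3² / 12 = 0.5 × 9 / 12 = 0.375 dB.
Output = -11 − 0.375 = -11.375 dB.

-11.375 dB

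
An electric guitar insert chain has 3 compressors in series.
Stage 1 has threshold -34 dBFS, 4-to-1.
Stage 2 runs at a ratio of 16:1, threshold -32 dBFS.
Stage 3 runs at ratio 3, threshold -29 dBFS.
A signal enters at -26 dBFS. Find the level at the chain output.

Stage 1: overshoot 8 dB → 8/4 = 2 dB → -32 dBFS.
Stage 2: -32 dBFS ≤ -32 dBFS, so stage 2 doesn't engage; output -32 dBFS.
Stage 3: -32 dBFS ≤ -29 dBFS, so stage 3 doesn't engage; output -32 dBFS.

-32 dBFS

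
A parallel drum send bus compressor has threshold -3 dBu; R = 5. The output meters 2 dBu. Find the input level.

The compressed level sits 2 − (-3) = 5 dB over threshold.
Before 5:1 compression the overshoot was 5 × 5 = 25 dB, so input = -3 + 25 = 22 dBu.

22 dBu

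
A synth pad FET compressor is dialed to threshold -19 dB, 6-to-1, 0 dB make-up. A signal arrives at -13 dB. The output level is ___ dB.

-18 dB

-13 dB sits 6 dB over threshold.
The 6 dB excess becomes 1 dB after 6:1 reduction.
Output = -19 + 1 = -18 dB.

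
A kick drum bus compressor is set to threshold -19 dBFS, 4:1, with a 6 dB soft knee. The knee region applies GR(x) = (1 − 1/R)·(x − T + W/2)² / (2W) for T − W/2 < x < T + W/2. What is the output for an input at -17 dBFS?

x − T + W/2 = -17 − (-19) + 3 = 5.
GR = (1 − 1/4) × 5² / 12 = 0.75 × 25 / 12 = 1.5625 dB.
Output = -17 − 1.5625 = -18.5625 dBFS.

-18.5625 dBFS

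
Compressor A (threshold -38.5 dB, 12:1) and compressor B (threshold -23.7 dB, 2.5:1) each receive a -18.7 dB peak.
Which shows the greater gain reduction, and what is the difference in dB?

A, by 15.15 dB

A: GR = 19.8 − 19.8/12 = 18.15 dB.
B: GR = 5 − 5/2.5 = 3 dB.
A applies 15.15 dB more gain reduction.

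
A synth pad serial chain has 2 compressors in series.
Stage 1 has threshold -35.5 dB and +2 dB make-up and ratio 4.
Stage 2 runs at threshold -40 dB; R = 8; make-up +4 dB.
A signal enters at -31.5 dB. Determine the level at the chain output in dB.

-35.0625 dB

Stage 1: 4 dB above -35.5 dB, reduced 4:1 to 1 dB above → -34.5 dB; +2 dB make-up → -32.5 dB.
Stage 2: -32.5 dB is 7.5 dB over -40 dB; at 8:1 that becomes 0.9375 dB over, giving -39.0625 dB; +4 dB make-up → -35.0625 dB.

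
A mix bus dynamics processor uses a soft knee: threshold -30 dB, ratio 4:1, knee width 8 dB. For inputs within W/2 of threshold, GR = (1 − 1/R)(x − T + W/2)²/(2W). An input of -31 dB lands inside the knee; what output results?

-31.421875 dB

x − T + W/2 = -31 − (-30) + 4 = 3.
GR = (1 − 1/4) × 3² / 16 = 0.75 × 9 / 16 = 0.421875 dB.
Output = -31 − 0.421875 = -31.421875 dB.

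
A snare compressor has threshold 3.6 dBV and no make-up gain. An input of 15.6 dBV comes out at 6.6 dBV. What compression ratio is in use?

4:1

Input overshoot = 15.6 − 3.6 = 12 dB; output overshoot = 6.6 − 3.6 = 3 dB.
Ratio = 12 / 3 = 4.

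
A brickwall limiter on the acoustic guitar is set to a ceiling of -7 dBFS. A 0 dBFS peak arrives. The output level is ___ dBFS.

-7 dBFS

At ∞:1, everything above -7 dBFS is held at the ceiling.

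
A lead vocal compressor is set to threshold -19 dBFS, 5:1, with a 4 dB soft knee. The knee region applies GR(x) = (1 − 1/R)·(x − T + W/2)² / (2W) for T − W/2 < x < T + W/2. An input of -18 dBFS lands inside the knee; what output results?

-18.9 dBFS

x − T + W/2 = -18 − (-19) + 2 = 3.
GR = (1 − 1/5) × 3² / 8 = 0.8 × 9 / 8 = 0.9 dB.
Output = -18 − 0.9 = -18.9 dBFS.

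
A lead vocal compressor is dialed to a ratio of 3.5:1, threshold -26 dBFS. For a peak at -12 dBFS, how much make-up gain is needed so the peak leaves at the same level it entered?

Without make-up, output = threshold + overshoot/3.5 = -26 + 4 = -22 dBFS.
Gap to target: 10 dB.

10 dB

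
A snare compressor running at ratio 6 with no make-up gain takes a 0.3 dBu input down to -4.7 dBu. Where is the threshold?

Input is 6 dB above T (since output overshoot × R = input overshoot: (-4.7 − T)·6 = 0.3 − T gives T = -5.7 dBu).
Check: -5.7 + (0.3 − (-5.7))/6 = -5.7 + 1 = -4.7 dBu. ✓

-5.7 dBu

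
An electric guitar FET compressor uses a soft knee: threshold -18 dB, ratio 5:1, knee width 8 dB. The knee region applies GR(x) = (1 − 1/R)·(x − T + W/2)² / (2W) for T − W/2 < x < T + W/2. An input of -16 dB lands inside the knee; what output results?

x − T + W/2 = -16 − (-18) + 4 = 6.
GR = (1 − 1/5) × 6² / 16 = 0.8 × 36 / 16 = 1.8 dB.
Output = -16 − 1.8 = -17.8 dB.

-17.8 dB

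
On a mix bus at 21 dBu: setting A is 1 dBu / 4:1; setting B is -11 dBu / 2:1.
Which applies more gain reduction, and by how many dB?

A: GR = 20 − 20/4 = 15 dB.
B: GR = 32 − 32/2 = 16 dB.
B reduces 1 dB more.

B, by 1 dB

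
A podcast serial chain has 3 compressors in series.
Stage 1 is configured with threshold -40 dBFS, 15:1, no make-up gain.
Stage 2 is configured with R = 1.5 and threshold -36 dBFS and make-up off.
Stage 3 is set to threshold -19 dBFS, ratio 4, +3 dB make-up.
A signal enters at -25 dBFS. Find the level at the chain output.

Stage 1: 15 dB above -40 dBFS, reduced 15:1 to 1 dB above → -39 dBFS.
Stage 2: below threshold (-39 ≤ -36); passes unchanged; output -39 dBFS.
Stage 3: -39 dBFS is at or below the -19 dBFS threshold — no compression; make-up brings it to -36 dBFS.

-36 dBFS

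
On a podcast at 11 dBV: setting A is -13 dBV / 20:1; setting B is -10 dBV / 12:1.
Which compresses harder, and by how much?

A, by 3.55 dB

A: GR = 24 − 24/20 = 22.8 dB.
B: GR = 21 − 21/12 = 19.25 dB.
Difference: 3.55 dB in favour of A.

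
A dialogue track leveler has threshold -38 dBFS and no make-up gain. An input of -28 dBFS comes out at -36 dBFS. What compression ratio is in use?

5:1

Input overshoot = -28 − (-38) = 10 dB; output overshoot = -36 − (-38) = 2 dB.
Ratio = 10 / 2 = 5.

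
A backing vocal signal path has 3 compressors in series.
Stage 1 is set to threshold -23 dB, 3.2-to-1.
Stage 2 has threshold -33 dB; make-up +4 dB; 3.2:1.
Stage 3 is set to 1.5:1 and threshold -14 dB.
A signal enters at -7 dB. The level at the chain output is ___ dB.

-24.3125 dB

Stage 1: 16 dB above -23 dB, reduced 3.2:1 to 5 dB above → -18 dB.
Stage 2: overshoot 15 dB → 15/3.2 = 4.6875 dB → -28.3125 dB; +4 dB make-up → -24.3125 dB.
Stage 3: -24.3125 dB is at or below the -14 dB threshold — no compression; output -24.3125 dB.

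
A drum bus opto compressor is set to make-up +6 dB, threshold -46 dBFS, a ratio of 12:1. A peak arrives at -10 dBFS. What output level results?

Overshoot: -10 − (-46) = 36 dB.
At 12:1 the overshoot is divided by 12, leaving 3 dB above threshold.
That puts the output at -43 dBFS; make-up adds 6 dB, giving -37 dBFS.

-37 dBFS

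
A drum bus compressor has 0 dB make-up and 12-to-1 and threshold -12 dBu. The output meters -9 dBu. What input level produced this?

Post-compression overshoot = -9 − (-12) = 3 dB.
Undo the ratio: input overshoot = 3 × 12 = 36 dB, giving input = 24 dBu.

24 dBu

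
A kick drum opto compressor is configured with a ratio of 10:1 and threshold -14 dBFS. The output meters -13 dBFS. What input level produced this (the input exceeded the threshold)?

-4 dBFS

The compressed level sits -13 − (-14) = 1 dB over threshold.
Input overshoot = R × output overshoot = 10 dB → input = -14 + 10 = -4 dBFS.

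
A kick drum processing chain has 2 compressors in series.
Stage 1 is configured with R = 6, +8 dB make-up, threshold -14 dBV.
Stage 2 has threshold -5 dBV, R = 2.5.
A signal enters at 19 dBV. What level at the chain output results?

Stage 1: overshoot 33 dB → 33/6 = 5.5 dB → -8.5 dBV; +8 dB make-up → -0.5 dBV.
Stage 2: overshoot 4.5 dB → 4.5/2.5 = 1.8 dB → -3.2 dBV.

-3.2 dBV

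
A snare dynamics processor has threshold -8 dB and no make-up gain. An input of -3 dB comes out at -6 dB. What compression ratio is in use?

2.5:1

Input overshoot = -3 − (-8) = 5 dB; output overshoot = -6 − (-8) = 2 dB.
Ratio = 5 / 2 = 2.5.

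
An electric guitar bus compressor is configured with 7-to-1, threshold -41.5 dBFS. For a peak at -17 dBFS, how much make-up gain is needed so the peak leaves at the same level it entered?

21 dB

Overshoot 24.5 dB → 24.5/7 = 3.5 dB after compression, so the compressed level is -41.5 + 3.5 = -38 dBFS.
Make-up = target − compressed = -17 − (-38) = 21 dB.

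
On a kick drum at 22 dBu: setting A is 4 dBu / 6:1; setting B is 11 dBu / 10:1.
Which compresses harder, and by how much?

A: GR = 18 − 18/6 = 15 dB.
B: GR = 11 − 11/10 = 9.9 dB.
A applies 5.1 dB more gain reduction.

A, by 5.1 dB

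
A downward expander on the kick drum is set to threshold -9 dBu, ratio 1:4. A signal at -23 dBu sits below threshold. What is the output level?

-65 dBu

Undershoot = (-9) − (-23) = 14 dB.
At 1:4, that expands to 56 dB under threshold.
Output = -9 − 56 = -65 dBu.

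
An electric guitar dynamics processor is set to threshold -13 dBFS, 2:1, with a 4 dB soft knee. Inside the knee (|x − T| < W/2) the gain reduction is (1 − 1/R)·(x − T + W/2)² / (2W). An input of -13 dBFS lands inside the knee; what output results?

-13.25 dBFS

x − T + W/2 = -13 − (-13) + 2 = 2.
GR = (1 − 1/2) × 2² / 8 = 0.5 × 4 / 8 = 0.25 dB.
Output = -13 − 0.25 = -13.25 dBFS.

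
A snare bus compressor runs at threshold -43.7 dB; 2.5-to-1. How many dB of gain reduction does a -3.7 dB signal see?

The signal is 40 dB above threshold.
A 2.5:1 ratio leaves 16 dB of that excess.
So the signal is attenuated by 40 − 16 = 24 dB.

24 dB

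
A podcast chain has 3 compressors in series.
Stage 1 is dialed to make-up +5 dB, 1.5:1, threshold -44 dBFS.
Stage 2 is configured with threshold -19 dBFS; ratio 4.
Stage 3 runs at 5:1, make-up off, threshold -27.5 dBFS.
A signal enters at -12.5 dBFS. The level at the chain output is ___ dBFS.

Stage 1: -12.5 dBFS is 31.5 dB over -44 dBFS; at 1.5:1 that becomes 21 dB over, giving -23 dBFS; +5 dB make-up → -18 dBFS.
Stage 2: overshoot 1 dB → 1/4 = 0.25 dB → -18.75 dBFS.
Stage 3: -18.75 dBFS is 8.75 dB over -27.5 dBFS; at 5:1 that becomes 1.75 dB over, giving -25.75 dBFS.

-25.75 dBFS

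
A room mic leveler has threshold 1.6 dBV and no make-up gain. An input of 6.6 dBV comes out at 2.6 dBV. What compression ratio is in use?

5:1

Input overshoot = 6.6 − 1.6 = 5 dB; output overshoot = 2.6 − 1.6 = 1 dB.
Ratio = 5 / 1 = 5.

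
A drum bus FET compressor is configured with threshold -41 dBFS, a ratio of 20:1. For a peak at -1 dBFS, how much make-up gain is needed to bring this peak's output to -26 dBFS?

13 dB

Without make-up, output = threshold + overshoot/20 = -41 + 2 = -39 dBFS.
Gap to target: 13 dB.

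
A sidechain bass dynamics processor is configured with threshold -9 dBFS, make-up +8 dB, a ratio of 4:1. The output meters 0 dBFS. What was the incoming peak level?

-5 dBFS

Stripping the +8 dB make-up gives -8 dBFS at the gain stage.
That's 1 dB above the -9 dBFS threshold.
Undo the ratio: input overshoot = 1 × 4 = 4 dB, giving input = -5 dBFS.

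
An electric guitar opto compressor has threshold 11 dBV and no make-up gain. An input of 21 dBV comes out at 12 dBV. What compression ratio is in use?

10:1

Input overshoot = 21 − 11 = 10 dB; output overshoot = 12 − 11 = 1 dB.
Ratio = 10 / 1 = 10.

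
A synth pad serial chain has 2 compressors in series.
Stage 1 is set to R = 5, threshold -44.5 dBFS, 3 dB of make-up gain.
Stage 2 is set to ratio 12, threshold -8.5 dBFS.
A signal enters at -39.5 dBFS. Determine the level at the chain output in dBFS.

-40.5 dBFS

Stage 1: 5 dB above -44.5 dBFS, reduced 5:1 to 1 dB above → -43.5 dBFS; +3 dB make-up → -40.5 dBFS.
Stage 2: below threshold (-40.5 ≤ -8.5); passes unchanged; output -40.5 dBFS.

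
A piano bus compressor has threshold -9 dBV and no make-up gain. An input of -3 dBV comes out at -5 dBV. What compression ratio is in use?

1.5:1

Input overshoot = -3 − (-9) = 6 dB; output overshoot = -5 − (-9) = 4 dB.
Ratio = 6 / 4 = 1.5.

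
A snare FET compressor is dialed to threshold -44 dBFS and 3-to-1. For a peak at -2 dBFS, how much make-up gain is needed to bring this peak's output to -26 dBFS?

The peak compresses to -44 + 42/3 = -30 dBFS.
To reach -26 dBFS requires -26 − (-30) = 4 dB of make-up.

4 dB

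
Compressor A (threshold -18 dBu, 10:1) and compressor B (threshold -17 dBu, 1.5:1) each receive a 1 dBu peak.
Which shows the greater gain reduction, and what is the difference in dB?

A: overshoot 19 dB → output overshoot 1.9 dB → GR 17.1 dB.
B: overshoot 18 dB → output overshoot 12 dB → GR 6 dB.
A reduces 11.1 dB more.

A, by 11.1 dB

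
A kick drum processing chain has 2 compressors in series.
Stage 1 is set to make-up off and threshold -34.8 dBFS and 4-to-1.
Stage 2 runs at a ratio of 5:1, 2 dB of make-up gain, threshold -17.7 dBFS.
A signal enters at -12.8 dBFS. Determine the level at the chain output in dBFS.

-27.3 dBFS

Stage 1: overshoot 22 dB → 22/4 = 5.5 dB → -29.3 dBFS.
Stage 2: -29.3 dBFS ≤ -17.7 dBFS, so stage 2 doesn't engage; make-up brings it to -27.3 dBFS.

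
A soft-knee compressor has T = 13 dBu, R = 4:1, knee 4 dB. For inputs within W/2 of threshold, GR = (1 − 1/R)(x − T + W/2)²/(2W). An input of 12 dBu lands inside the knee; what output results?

11.90625 dBu

x − T + W/2 = 12 − 13 + 2 = 1.
GR = (1 − 1/4) × 1² / 8 = 0.75 × 1 / 8 = 0.09375 dB.
Output = 12 − 0.09375 = 11.90625 dBu.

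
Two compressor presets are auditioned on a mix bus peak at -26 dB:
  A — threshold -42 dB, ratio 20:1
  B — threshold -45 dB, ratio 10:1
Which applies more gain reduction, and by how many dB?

B, by 1.9 dB

A: overshoot 16 dB → output overshoot 0.8 dB → GR 15.2 dB.
B: overshoot 19 dB → output overshoot 1.9 dB → GR 17.1 dB.
Difference: 1.9 dB in favour of B.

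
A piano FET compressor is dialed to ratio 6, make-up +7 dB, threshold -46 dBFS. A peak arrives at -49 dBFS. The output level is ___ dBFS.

-49 dBFS is 3 dB below the -46 dBFS threshold, so no gain reduction is applied.
Make-up gain adds 7 dB: -49 + 7 = -42 dBFS.

-42 dBFS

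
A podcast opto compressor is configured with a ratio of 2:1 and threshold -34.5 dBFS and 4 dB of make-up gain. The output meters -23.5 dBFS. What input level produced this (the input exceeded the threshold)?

Stripping the +4 dB make-up gives -27.5 dBFS at the gain stage.
The compressed level sits -27.5 − (-34.5) = 7 dB over threshold.
Before 2:1 compression the overshoot was 7 × 2 = 14 dB, so input = -34.5 + 14 = -20.5 dBFS.

-20.5 dBFS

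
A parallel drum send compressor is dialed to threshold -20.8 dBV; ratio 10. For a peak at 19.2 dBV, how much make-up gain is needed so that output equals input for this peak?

36 dB

Overshoot 40 dB → 40/10 = 4 dB after compression, so the compressed level is -20.8 + 4 = -16.8 dBV.
Make-up = target − compressed = 19.2 − (-16.8) = 36 dB.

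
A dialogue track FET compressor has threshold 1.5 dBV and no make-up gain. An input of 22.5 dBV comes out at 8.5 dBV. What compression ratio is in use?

3:1

Input overshoot = 22.5 − 1.5 = 21 dB; output overshoot = 8.5 − 1.5 = 7 dB.
Ratio = 21 / 7 = 3.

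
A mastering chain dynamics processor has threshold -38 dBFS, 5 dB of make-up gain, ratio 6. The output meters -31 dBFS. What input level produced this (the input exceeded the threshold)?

Remove make-up: -31 − 5 = -36 dBFS.
Post-compression overshoot = -36 − (-38) = 2 dB.
Input overshoot = R × output overshoot = 12 dB → input = -38 + 12 = -26 dBFS.

-26 dBFS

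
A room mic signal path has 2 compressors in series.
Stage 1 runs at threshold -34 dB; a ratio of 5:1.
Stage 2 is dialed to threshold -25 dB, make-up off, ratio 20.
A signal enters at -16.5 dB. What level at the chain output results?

Stage 1: -16.5 dB is 17.5 dB over -34 dB; at 5:1 that becomes 3.5 dB over, giving -30.5 dB.
Stage 2: -30.5 dB is at or below the -25 dB threshold — no compression; output -30.5 dB.

-30.5 dB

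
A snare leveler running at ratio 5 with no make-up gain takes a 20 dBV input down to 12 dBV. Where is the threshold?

10 dBV

Let T be the threshold. Output overshoot = (input overshoot)/R, so 12 − T = (20 − T)/5.
5·(12 − T) = 20 − T → 4·T = 60 − 20 = 40.
T = 40/4 = 10 dBV.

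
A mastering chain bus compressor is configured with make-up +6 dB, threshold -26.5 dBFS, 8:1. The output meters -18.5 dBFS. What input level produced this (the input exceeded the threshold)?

-10.5 dBFS

Remove make-up: -18.5 − 6 = -24.5 dBFS.
The compressed level sits -24.5 − (-26.5) = 2 dB over threshold.
Undo the ratio: input overshoot = 2 × 8 = 16 dB, giving input = -10.5 dBFS.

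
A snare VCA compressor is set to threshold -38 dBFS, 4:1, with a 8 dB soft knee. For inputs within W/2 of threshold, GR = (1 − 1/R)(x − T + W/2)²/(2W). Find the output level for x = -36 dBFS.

x − T + W/2 = -36 − (-38) + 4 = 6.
GR = (1 − 1/4) × 6² / 16 = 0.75 × 36 / 16 = 1.6875 dB.
Output = -36 − 1.6875 = -37.6875 dBFS.

-37.6875 dBFS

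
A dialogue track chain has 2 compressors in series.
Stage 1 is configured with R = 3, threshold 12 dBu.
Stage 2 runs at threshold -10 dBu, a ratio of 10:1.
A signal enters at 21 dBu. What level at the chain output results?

-7.5 dBu

Stage 1: overshoot 9 dB → 9/3 = 3 dB → 15 dBu.
Stage 2: overshoot 25 dB → 25/10 = 2.5 dB → -7.5 dBu.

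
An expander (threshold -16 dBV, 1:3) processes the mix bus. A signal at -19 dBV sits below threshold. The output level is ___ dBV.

-25 dBV

Undershoot = (-16) − (-19) = 3 dB.
At 1:3, that expands to 9 dB under threshold.
Output = -16 − 9 = -25 dBV.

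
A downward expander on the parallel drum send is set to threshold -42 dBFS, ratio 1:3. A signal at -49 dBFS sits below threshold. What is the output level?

Undershoot = (-42) − (-49) = 7 dB.
At 1:3, that expands to 21 dB under threshold.
Output = -42 − 21 = -63 dBFS.

-63 dBFS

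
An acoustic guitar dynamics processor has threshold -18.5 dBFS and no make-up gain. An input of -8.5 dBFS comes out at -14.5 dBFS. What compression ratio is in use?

Input overshoot = -8.5 − (-18.5) = 10 dB; output overshoot = -14.5 − (-18.5) = 4 dB.
Ratio = 10 / 4 = 2.5.

2.5:1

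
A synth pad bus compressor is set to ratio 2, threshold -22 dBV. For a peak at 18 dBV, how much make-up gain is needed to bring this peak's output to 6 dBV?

8 dB

Overshoot 40 dB → 40/2 = 20 dB after compression, so the compressed level is -22 + 20 = -2 dBV.
Make-up = target − compressed = 6 − (-2) = 8 dB.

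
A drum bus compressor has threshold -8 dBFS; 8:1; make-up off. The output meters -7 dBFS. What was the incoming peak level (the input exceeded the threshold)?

That's 1 dB above the -8 dBFS threshold.
Input overshoot = R × output overshoot = 8 dB → input = -8 + 8 = 0 dBFS.

0 dBFS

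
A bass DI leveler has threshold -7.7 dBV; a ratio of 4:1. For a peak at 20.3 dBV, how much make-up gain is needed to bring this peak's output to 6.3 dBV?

7 dB

The peak compresses to -7.7 + 28/4 = -0.7 dBV.
To reach 6.3 dBV requires 6.3 − (-0.7) = 7 dB of make-up.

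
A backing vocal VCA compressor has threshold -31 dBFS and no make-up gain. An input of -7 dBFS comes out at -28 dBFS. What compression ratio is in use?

Input overshoot = -7 − (-31) = 24 dB; output overshoot = -28 − (-31) = 3 dB.
Ratio = 24 / 3 = 8.

8:1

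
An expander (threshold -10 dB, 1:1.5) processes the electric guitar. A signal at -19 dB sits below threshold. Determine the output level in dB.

-23.5 dB

Below threshold, a 1:1.5 expander applies gain = (1.5−1)×(T − x) of attenuation.
(1.5−1) × 9 = 4.5 dB, so output = -19 − 4.5 = -23.5 dB.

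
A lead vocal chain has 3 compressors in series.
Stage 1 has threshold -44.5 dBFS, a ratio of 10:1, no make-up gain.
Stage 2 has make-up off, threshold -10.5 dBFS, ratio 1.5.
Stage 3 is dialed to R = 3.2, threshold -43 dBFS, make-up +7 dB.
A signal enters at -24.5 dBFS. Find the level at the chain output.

-35.84375 dBFS

Stage 1: -24.5 dBFS is 20 dB over -44.5 dBFS; at 10:1 that becomes 2 dB over, giving -42.5 dBFS.
Stage 2: -42.5 dBFS is at or below the -10.5 dBFS threshold — no compression; output -42.5 dBFS.
Stage 3: overshoot 0.5 dB → 0.5/3.2 = 0.15625 dB → -42.84375 dBFS; +7 dB make-up → -35.84375 dBFS.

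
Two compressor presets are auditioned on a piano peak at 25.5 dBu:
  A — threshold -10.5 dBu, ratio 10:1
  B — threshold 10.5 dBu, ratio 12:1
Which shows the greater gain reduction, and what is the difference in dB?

A: GR = 36 − 36/10 = 32.4 dB.
B: GR = 15 − 15/12 = 13.75 dB.
A reduces 18.65 dB more.

A, by 18.65 dB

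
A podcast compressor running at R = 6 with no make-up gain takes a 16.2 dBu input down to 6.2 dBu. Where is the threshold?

4.2 dBu

Input is 12 dB above T (since output overshoot × R = input overshoot: (6.2 − T)·6 = 16.2 − T gives T = 4.2 dBu).
Check: 4.2 + (16.2 − 4.2)/6 = 4.2 + 2 = 6.2 dBu. ✓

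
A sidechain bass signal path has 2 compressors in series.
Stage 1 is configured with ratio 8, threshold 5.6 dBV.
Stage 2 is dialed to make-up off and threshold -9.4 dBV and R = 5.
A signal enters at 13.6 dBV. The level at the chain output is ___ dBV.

-6.2 dBV

Stage 1: 13.6 dBV is 8 dB over 5.6 dBV; at 8:1 that becomes 1 dB over, giving 6.6 dBV.
Stage 2: 6.6 dBV is 16 dB over -9.4 dBV; at 5:1 that becomes 3.2 dB over, giving -6.2 dBV.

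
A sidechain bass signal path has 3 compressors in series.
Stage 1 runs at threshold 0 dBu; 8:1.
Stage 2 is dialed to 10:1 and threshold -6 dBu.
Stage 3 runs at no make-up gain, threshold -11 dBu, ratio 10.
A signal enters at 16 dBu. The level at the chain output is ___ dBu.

Stage 1: overshoot 16 dB → 16/8 = 2 dB → 2 dBu.
Stage 2: 8 dB above -6 dBu, reduced 10:1 to 0.8 dB above → -5.2 dBu.
Stage 3: -5.2 dBu is 5.8 dB over -11 dBu; at 10:1 that becomes 0.58 dB over, giving -10.42 dBu.

-10.42 dBu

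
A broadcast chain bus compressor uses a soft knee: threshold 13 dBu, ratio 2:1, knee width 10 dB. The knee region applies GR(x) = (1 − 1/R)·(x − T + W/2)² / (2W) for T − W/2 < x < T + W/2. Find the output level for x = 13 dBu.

x − T + W/2 = 13 − 13 + 5 = 5.
GR = (1 − 1/2) × 5² / 20 = 0.5 × 25 / 20 = 0.625 dB.
Output = 13 − 0.625 = 12.375 dBu.

12.375 dBu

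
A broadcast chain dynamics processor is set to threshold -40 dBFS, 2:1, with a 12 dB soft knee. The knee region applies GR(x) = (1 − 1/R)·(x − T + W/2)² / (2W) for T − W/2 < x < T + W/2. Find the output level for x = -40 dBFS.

x − T + W/2 = -40 − (-40) + 6 = 6.
GR = (1 − 1/2) × 6² / 24 = 0.5 × 36 / 24 = 0.75 dB.
Output = -40 − 0.75 = -40.75 dBFS.

-40.75 dBFS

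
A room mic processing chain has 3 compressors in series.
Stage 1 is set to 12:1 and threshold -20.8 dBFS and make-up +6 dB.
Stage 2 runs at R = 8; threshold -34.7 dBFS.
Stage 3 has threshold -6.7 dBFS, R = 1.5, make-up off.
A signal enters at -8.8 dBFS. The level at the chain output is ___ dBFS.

Stage 1: 12 dB above -20.8 dBFS, reduced 12:1 to 1 dB above → -19.8 dBFS; +6 dB make-up → -13.8 dBFS.
Stage 2: -13.8 dBFS is 20.9 dB over -34.7 dBFS; at 8:1 that becomes 2.6125 dB over, giving -32.0875 dBFS.
Stage 3: below threshold (-32.0875 ≤ -6.7); passes unchanged; output -32.0875 dBFS.

-32.0875 dBFS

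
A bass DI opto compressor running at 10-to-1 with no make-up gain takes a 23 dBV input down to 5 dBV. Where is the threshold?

Input is 20 dB above T (since output overshoot × R = input overshoot: (5 − T)·10 = 23 − T gives T = 3 dBV).
Check: 3 + (23 − 3)/10 = 3 + 2 = 5 dBV. ✓

3 dBV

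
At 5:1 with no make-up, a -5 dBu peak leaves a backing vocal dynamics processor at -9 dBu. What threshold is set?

-10 dBu

Let T be the threshold. Output overshoot = (input overshoot)/R, so -9 − T = (-5 − T)/5.
5·(-9 − T) = -5 − T → 4·T = -45 − (-5) = -40.
T = -40/4 = -10 dBu.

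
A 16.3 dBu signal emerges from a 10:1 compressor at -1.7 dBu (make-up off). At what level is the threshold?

Let T be the threshold. Output overshoot = (input overshoot)/R, so -1.7 − T = (16.3 − T)/10.
10·(-1.7 − T) = 16.3 − T → 9·T = -17 − 16.3 = -33.3.
T = -33.3/9 = -3.7 dBu.

-3.7 dBu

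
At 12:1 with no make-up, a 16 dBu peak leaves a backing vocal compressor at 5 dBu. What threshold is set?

4 dBu

Gain reduction = 16 − 5 = 11 dB; output overshoot = GR / (R − 1) = 11 / 11 = 1 dB.
Threshold = output − output overshoot = 5 − 1 = 4 dBu.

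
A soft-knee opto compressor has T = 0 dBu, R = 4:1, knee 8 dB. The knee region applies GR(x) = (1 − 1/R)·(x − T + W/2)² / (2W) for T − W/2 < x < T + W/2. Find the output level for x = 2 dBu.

x − T + W/2 = 2 − 0 + 4 = 6.
GR = (1 − 1/4) × 6² / 16 = 0.75 × 36 / 16 = 1.6875 dB.
Output = 2 − 1.6875 = 0.3125 dBu.

0.3125 dBu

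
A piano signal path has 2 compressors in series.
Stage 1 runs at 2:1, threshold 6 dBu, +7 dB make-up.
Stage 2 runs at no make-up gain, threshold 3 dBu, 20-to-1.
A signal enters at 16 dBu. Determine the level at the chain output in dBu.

Stage 1: 10 dB above 6 dBu, reduced 2:1 to 5 dB above → 11 dBu; +7 dB make-up → 18 dBu.
Stage 2: 15 dB above 3 dBu, reduced 20:1 to 0.75 dB above → 3.75 dBu.

3.75 dBu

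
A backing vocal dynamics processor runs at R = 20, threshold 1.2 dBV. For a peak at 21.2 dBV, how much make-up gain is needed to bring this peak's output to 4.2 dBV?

Overshoot 20 dB → 20/20 = 1 dB after compression, so the compressed level is 1.2 + 1 = 2.2 dBV.
Make-up = target − compressed = 4.2 − 2.2 = 2 dB.

2 dB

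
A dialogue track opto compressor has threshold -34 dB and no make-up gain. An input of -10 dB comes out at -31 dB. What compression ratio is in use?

Input overshoot = -10 − (-34) = 24 dB; output overshoot = -31 − (-34) = 3 dB.
Ratio = 24 / 3 = 8.

8:1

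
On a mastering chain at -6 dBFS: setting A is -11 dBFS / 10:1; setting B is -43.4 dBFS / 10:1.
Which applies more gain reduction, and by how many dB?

A: GR = 5 − 5/10 = 4.5 dB.
B: GR = 37.4 − 37.4/10 = 33.66 dB.
Difference: 29.16 dB in favour of B.

B, by 29.16 dB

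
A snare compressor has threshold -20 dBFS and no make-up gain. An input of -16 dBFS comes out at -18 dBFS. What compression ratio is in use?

2:1

Input overshoot = -16 − (-20) = 4 dB; output overshoot = -18 − (-20) = 2 dB.
Ratio = 4 / 2 = 2.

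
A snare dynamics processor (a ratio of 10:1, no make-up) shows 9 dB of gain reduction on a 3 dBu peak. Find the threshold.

-7 dBu

Let T be the threshold. Output overshoot = (input overshoot)/R, so -6 − T = (3 − T)/10.
10·(-6 − T) = 3 − T → 9·T = -60 − 3 = -63.
T = -63/9 = -7 dBu.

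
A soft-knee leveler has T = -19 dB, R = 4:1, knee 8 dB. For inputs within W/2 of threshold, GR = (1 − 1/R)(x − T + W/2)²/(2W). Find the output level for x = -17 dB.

-18.6875 dB

x − T + W/2 = -17 − (-19) + 4 = 6.
GR = (1 − 1/4) × 6² / 16 = 0.75 × 36 / 16 = 1.6875 dB.
Output = -17 − 1.6875 = -18.6875 dB.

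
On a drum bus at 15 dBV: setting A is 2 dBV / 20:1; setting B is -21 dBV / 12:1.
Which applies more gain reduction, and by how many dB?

A: overshoot 13 dB → output overshoot 0.65 dB → GR 12.35 dB.
B: overshoot 36 dB → output overshoot 3 dB → GR 33 dB.
B applies 20.65 dB more gain reduction.

B, by 20.65 dB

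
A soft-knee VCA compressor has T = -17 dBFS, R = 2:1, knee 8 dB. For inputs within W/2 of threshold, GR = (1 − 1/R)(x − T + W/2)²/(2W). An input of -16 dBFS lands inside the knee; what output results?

x − T + W/2 = -16 − (-17) + 4 = 5.
GR = (1 − 1/2) × 5² / 16 = 0.5 × 25 / 16 = 0.78125 dB.
Output = -16 − 0.78125 = -16.78125 dBFS.

-16.78125 dBFS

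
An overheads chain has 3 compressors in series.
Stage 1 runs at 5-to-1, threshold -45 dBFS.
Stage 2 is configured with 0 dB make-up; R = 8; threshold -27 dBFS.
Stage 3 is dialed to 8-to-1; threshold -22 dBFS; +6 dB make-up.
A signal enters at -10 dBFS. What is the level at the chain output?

Stage 1: overshoot 35 dB → 35/5 = 7 dB → -38 dBFS.
Stage 2: below threshold (-38 ≤ -27); passes unchanged; output -38 dBFS.
Stage 3: -38 dBFS ≤ -22 dBFS, so stage 3 doesn't engage; make-up brings it to -32 dBFS.

-32 dBFS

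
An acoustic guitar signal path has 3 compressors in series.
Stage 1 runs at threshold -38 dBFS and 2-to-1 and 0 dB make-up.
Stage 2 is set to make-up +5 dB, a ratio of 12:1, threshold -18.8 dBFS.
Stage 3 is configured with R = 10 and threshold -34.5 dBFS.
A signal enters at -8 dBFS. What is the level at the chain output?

-32.85 dBFS

Stage 1: 30 dB above -38 dBFS, reduced 2:1 to 15 dB above → -23 dBFS.
Stage 2: -23 dBFS ≤ -18.8 dBFS, so stage 2 doesn't engage; make-up brings it to -18 dBFS.
Stage 3: 16.5 dB above -34.5 dBFS, reduced 10:1 to 1.65 dB above → -32.85 dBFS.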